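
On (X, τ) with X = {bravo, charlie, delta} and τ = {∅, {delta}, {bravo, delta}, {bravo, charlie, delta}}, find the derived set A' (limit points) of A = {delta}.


A' = {bravo, charlie}

For each x ∈ X, list the open sets U ∈ τ with x ∈ U, then check whether U ∩ (A ∖ {x}) ≠ ∅ for every such U.
  x = bravo: opens ∋ x are {bravo, delta}, {bravo, charlie, delta}; each meets A ∖ {bravo}, so x IS a limit point.
  x = charlie: opens ∋ x are {bravo, charlie, delta}; each meets A ∖ {charlie}, so x IS a limit point.
  x = delta: open {delta} ∋ x has {delta} ∩ (A ∖ {delta}) = ∅, so x is NOT a limit point.
Collecting: A' = {bravo, charlie}.


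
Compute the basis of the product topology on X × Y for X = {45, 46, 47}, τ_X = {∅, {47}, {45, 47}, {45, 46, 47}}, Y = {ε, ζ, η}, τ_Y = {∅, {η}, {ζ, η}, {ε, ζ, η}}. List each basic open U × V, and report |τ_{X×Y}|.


Basis B = {∅ × ∅, {47} × {η}, {45, 47} × {η}, {47} × {ζ, η}, {45, 46, 47} × {η}, {47} × {ε, ζ, η}, {45, 47} × {ζ, η}, {45, 47} × {ε, ζ, η}, {45, 46, 47} × {ζ, η}, {45, 46, 47} × {ε, ζ, η}}; |τ_{X×Y}| = 20.

Enumerate products U × V with U ∈ τ_X, V ∈ τ_Y (deduplicated):
  ∅ × ∅ = {} (∅)
  {47} × {η} = {(47,η)}
  {45, 47} × {η} = {(45,η), (47,η)}
  {47} × {ζ, η} = {(47,ζ), (47,η)}
  {45, 46, 47} × {η} = {(45,η), (46,η), (47,η)}
  {47} × {ε, ζ, η} = {(47,ε), (47,ζ), (47,η)}
  {45, 47} × {ζ, η} = {(45,ζ), (45,η), (47,ζ), (47,η)}
  {45, 47} × {ε, ζ, η} = {(45,ε), (45,ζ), (45,η), (47,ε), (47,ζ), (47,η)}
  {45, 46, 47} × {ζ, η} = {(45,ζ), (45,η), (46,ζ), (46,η), (47,ζ), (47,η)}
  {45, 46, 47} × {ε, ζ, η} = {(45,ε), (45,ζ), (45,η), (46,ε), (46,ζ), (46,η), (47,ε), (47,ζ), (47,η)}
These 10 distinct sets form the basis B.
Close under arbitrary unions to get τ_{X×Y}; counting gives |τ_{X×Y}| = 20.


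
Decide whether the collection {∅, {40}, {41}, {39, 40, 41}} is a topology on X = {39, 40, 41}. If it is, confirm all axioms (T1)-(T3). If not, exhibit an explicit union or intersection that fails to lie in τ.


τ is NOT a topology on X.

Axiom (T1): ∅ ∈ τ? Yes; X ∈ τ? Yes.
Axiom (T2/T3): check pairwise unions and intersections of members of τ.
Counterexample for (T2): {40} ∪ {41} = {40, 41} ∉ τ. Therefore τ is NOT a topology.


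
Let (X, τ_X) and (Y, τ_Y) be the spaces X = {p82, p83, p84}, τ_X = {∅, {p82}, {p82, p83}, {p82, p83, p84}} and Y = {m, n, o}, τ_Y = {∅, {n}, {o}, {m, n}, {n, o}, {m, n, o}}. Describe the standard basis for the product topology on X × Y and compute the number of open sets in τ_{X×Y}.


Basis B = {∅ × ∅, {p82} × {n}, {p82} × {o}, {p82} × {m, n}, {p82} × {n, o}, {p82, p83} × {n}, {p82, p83} × {o}, {p82} × {m, n, o}, {p82, p83, p84} × {n}, {p82, p83, p84} × {o}, {p82, p83} × {m, n}, {p82, p83} × {n, o}, {p82, p83} × {m, n, o}, {p82, p83, p84} × {m, n}, {p82, p83, p84} × {n, o}, {p82, p83, p84} × {m, n, o}}; |τ_{X×Y}| = 40.

Enumerate products U × V with U ∈ τ_X, V ∈ τ_Y (deduplicated):
  ∅ × ∅ = {} (∅)
  {p82} × {n} = {(p82,n)}
  {p82} × {o} = {(p82,o)}
  {p82} × {m, n} = {(p82,m), (p82,n)}
  {p82} × {n, o} = {(p82,n), (p82,o)}
  {p82, p83} × {n} = {(p82,n), (p83,n)}
  {p82, p83} × {o} = {(p82,o), (p83,o)}
  {p82} × {m, n, o} = {(p82,m), (p82,n), (p82,o)}
  {p82, p83, p84} × {n} = {(p82,n), (p83,n), (p84,n)}
  {p82, p83, p84} × {o} = {(p82,o), (p83,o), (p84,o)}
  {p82, p83} × {m, n} = {(p82,m), (p82,n), (p83,m), (p83,n)}
  {p82, p83} × {n, o} = {(p82,n), (p82,o), (p83,n), (p83,o)}
  {p82, p83} × {m, n, o} = {(p82,m), (p82,n), (p82,o), (p83,m), (p83,n), (p83,o)}
  {p82, p83, p84} × {m, n} = {(p82,m), (p82,n), (p83,m), (p83,n), (p84,m), (p84,n)}
  {p82, p83, p84} × {n, o} = {(p82,n), (p82,o), (p83,n), (p83,o), (p84,n), (p84,o)}
  {p82, p83, p84} × {m, n, o} = {(p82,m), (p82,n), (p82,o), (p83,m), (p83,n), (p83,o), (p84,m), (p84,n), (p84,o)}
These 16 distinct sets form the basis B.
Close under arbitrary unions to get τ_{X×Y}; counting gives |τ_{X×Y}| = 40.


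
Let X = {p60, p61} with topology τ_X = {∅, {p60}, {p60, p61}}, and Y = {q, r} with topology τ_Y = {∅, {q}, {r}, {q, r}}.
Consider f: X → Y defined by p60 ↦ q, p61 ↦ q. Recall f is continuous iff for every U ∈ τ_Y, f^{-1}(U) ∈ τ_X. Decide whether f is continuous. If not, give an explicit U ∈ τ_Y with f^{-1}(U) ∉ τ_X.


f IS continuous.

Compute f^{-1}(U) for each U ∈ τ_Y:
  U = ∅: f^{-1}(U) = ∅ ∈ τ_X ✓.
  U = {q}: f^{-1}(U) = {p60, p61} ∈ τ_X ✓.
  U = {r}: f^{-1}(U) = ∅ ∈ τ_X ✓.
  U = {q, r}: f^{-1}(U) = {p60, p61} ∈ τ_X ✓.
Every preimage lies in τ_X, so f IS continuous.


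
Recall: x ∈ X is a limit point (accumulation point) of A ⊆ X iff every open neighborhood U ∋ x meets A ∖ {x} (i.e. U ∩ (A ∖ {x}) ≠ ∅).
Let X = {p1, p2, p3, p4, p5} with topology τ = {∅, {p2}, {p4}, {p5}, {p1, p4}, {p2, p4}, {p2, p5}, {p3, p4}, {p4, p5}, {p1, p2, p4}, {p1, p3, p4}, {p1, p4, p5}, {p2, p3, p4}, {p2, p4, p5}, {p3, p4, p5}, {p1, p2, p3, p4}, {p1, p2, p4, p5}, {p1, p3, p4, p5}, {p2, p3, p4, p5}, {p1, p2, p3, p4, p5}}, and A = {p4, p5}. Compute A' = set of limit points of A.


A' = {p1, p3}

For each x ∈ X, list the open sets U ∈ τ with x ∈ U, then check whether U ∩ (A ∖ {x}) ≠ ∅ for every such U.
  x = p1: opens ∋ x are {p1, p4}, {p1, p2, p4}, {p1, p3, p4}, {p1, p4, p5}, {p1, p2, p3, p4}, {p1, p2, p4, p5}, {p1, p3, p4, p5}, {p1, p2, p3, p4, p5}; each meets A ∖ {p1}, so x IS a limit point.
  x = p2: open {p2} ∋ x has {p2} ∩ (A ∖ {p2}) = ∅, so x is NOT a limit point.
  x = p3: opens ∋ x are {p3, p4}, {p1, p3, p4}, {p2, p3, p4}, {p3, p4, p5}, {p1, p2, p3, p4}, {p1, p3, p4, p5}, {p2, p3, p4, p5}, {p1, p2, p3, p4, p5}; each meets A ∖ {p3}, so x IS a limit point.
  x = p4: open {p4} ∋ x has {p4} ∩ (A ∖ {p4}) = ∅, so x is NOT a limit point.
  x = p5: open {p5} ∋ x has {p5} ∩ (A ∖ {p5}) = ∅, so x is NOT a limit point.
Collecting: A' = {p1, p3}.


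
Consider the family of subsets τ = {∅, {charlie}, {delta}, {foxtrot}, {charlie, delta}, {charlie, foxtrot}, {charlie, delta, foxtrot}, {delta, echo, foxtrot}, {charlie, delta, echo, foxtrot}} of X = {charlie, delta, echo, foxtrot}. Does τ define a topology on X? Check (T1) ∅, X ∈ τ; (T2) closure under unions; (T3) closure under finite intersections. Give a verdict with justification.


τ is NOT a topology on X.

Axiom (T1): ∅ ∈ τ? Yes; X ∈ τ? Yes.
Axiom (T2/T3): check pairwise unions and intersections of members of τ.
Counterexample for (T2): {delta} ∪ {foxtrot} = {delta, foxtrot} ∉ τ. Therefore τ is NOT a topology.


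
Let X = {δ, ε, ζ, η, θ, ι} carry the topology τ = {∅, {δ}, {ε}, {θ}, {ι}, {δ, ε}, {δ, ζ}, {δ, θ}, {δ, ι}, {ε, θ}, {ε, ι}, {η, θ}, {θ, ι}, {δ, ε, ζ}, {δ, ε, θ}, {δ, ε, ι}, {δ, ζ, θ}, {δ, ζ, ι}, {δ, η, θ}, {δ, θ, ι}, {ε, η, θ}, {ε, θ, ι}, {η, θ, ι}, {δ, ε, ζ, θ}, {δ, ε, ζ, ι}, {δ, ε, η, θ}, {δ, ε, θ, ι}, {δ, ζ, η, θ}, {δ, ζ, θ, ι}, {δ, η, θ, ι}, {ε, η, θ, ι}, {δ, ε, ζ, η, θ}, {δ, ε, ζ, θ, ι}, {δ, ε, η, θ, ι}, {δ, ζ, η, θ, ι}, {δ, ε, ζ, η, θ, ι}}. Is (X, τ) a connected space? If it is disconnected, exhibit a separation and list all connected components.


(X, τ) is disconnected; components = [{ε}, {ι}, {δ, ζ}, {η, θ}].

Find clopen sets (U ∈ τ with X ∖ U ∈ τ):
  U = ∅, X ∖ U = {δ, ε, ζ, η, θ, ι} — both open, so U is clopen.
  U = {ε}, X ∖ U = {δ, ζ, η, θ, ι} — both open, so U is clopen.
  U = {ι}, X ∖ U = {δ, ε, ζ, η, θ} — both open, so U is clopen.
  U = {δ, ζ}, X ∖ U = {ε, η, θ, ι} — both open, so U is clopen.
  U = {ε, ι}, X ∖ U = {δ, ζ, η, θ} — both open, so U is clopen.
  U = {η, θ}, X ∖ U = {δ, ε, ζ, ι} — both open, so U is clopen.
  U = {δ, ε, ζ}, X ∖ U = {η, θ, ι} — both open, so U is clopen.
  U = {δ, ζ, ι}, X ∖ U = {ε, η, θ} — both open, so U is clopen.
  U = {ε, η, θ}, X ∖ U = {δ, ζ, ι} — both open, so U is clopen.
  U = {η, θ, ι}, X ∖ U = {δ, ε, ζ} — both open, so U is clopen.
  U = {δ, ε, ζ, ι}, X ∖ U = {η, θ} — both open, so U is clopen.
  U = {δ, ζ, η, θ}, X ∖ U = {ε, ι} — both open, so U is clopen.
  U = {ε, η, θ, ι}, X ∖ U = {δ, ζ} — both open, so U is clopen.
  U = {δ, ε, ζ, η, θ}, X ∖ U = {ι} — both open, so U is clopen.
  U = {δ, ζ, η, θ, ι}, X ∖ U = {ε} — both open, so U is clopen.
  U = {δ, ε, ζ, η, θ, ι}, X ∖ U = ∅ — both open, so U is clopen.
Nontrivial clopen(s) exist: e.g. {ε}. So (X, τ) is disconnected.
Compute connected components by grouping points that agree on all clopens:
  component: {ε}
  component: {ι}
  component: {δ, ζ}
  component: {η, θ}


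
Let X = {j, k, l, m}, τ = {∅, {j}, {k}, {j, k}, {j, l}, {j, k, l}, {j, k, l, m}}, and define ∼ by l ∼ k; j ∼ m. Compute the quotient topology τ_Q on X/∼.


X/∼ = {[j=m], [k=l]}; |τ_Q| = 2.

Equivalence classes: [j=m], [k=l].
Quotient map π: X → X/∼ sends j ↦ [j=m], k ↦ [k=l], l ↦ [k=l], m ↦ [j=m].
For each subset V ⊆ X/∼, compute π^{-1}(V) ⊆ X and check whether π^{-1}(V) ∈ τ. V is open in τ_Q iff π^{-1}(V) ∈ τ.
  V = {}: π^{-1}(V) = ∅ ∈ τ ✓.
  V = {[j=m]}: π^{-1}(V) = {j, m} ∉ τ ✗.
  V = {[k=l]}: π^{-1}(V) = {k, l} ∉ τ ✗.
  V = {[j=m], [k=l]}: π^{-1}(V) = {j, k, l, m} ∈ τ ✓.
Open sets in the quotient: τ_Q = {{}, {[j=m], [k=l]}} (2 elements).


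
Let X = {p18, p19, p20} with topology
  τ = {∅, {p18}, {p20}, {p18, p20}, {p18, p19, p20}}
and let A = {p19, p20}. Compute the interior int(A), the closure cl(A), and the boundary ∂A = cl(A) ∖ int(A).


int(A) = {p20}, cl(A) = {p19, p20}, ∂A = {p19}.

Closed sets in (X, τ) are complements of opens:
  closed(X, τ) = {∅, {p19}, {p18, p19}, {p19, p20}, {p18, p19, p20}}.
int(A) = ⋃ {U ∈ τ : U ⊆ A}. Opens contained in A: ∅, {p20}.
Taking the union of these: int(A) = {p20}.
cl(A) = ⋂ {C closed : A ⊆ C}. Closed sets containing A: {p19, p20}, {p18, p19, p20}.
Intersecting these: cl(A) = {p19, p20}.
∂A = cl(A) ∖ int(A) = {p19, p20} ∖ {p20} = {p19}.


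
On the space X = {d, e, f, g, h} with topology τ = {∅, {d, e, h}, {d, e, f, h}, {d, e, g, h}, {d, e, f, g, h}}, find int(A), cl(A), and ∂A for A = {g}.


int(A) = ∅, cl(A) = {g}, ∂A = {g}.

Closed sets in (X, τ) are complements of opens:
  closed(X, τ) = {∅, {f}, {g}, {f, g}, {d, e, f, g, h}}.
int(A) = ⋃ {U ∈ τ : U ⊆ A}. Opens contained in A: ∅.
Taking the union of these: int(A) = ∅.
cl(A) = ⋂ {C closed : A ⊆ C}. Closed sets containing A: {g}, {f, g}, {d, e, f, g, h}.
Intersecting these: cl(A) = {g}.
∂A = cl(A) ∖ int(A) = {g} ∖ ∅ = {g}.


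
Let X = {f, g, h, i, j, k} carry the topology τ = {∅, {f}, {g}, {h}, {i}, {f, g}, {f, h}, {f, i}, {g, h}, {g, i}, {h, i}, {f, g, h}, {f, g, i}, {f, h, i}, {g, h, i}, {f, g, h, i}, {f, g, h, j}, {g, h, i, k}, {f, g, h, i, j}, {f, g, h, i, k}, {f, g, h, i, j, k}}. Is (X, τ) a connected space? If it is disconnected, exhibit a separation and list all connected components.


(X, τ) is connected.

Find clopen sets (U ∈ τ with X ∖ U ∈ τ):
  U = ∅, X ∖ U = {f, g, h, i, j, k} — both open, so U is clopen.
  U = {f, g, h, i, j, k}, X ∖ U = ∅ — both open, so U is clopen.
Only trivial clopens (∅ and X) exist, so (X, τ) is connected.
Compute connected components by grouping points that agree on all clopens:
  component: {f, g, h, i, j, k}


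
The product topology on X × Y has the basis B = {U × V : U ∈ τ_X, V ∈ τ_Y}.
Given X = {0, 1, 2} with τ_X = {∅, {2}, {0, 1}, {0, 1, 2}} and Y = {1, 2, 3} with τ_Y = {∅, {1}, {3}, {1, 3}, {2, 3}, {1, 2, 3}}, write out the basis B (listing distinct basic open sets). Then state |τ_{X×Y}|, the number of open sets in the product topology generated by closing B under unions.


Basis B = {∅ × ∅, {2} × {1}, {2} × {3}, {0, 1} × {1}, {0, 1} × {3}, {2} × {1, 3}, {2} × {2, 3}, {0, 1, 2} × {1}, {0, 1, 2} × {3}, {2} × {1, 2, 3}, {0, 1} × {1, 3}, {0, 1} × {2, 3}, {0, 1} × {1, 2, 3}, {0, 1, 2} × {1, 3}, {0, 1, 2} × {2, 3}, {0, 1, 2} × {1, 2, 3}}; |τ_{X×Y}| = 36.

Enumerate products U × V with U ∈ τ_X, V ∈ τ_Y (deduplicated):
  ∅ × ∅ = {} (∅)
  {2} × {1} = {(2,1)}
  {2} × {3} = {(2,3)}
  {0, 1} × {1} = {(0,1), (1,1)}
  {0, 1} × {3} = {(0,3), (1,3)}
  {2} × {1, 3} = {(2,1), (2,3)}
  {2} × {2, 3} = {(2,2), (2,3)}
  {0, 1, 2} × {1} = {(0,1), (1,1), (2,1)}
  {0, 1, 2} × {3} = {(0,3), (1,3), (2,3)}
  {2} × {1, 2, 3} = {(2,1), (2,2), (2,3)}
  {0, 1} × {1, 3} = {(0,1), (0,3), (1,1), (1,3)}
  {0, 1} × {2, 3} = {(0,2), (0,3), (1,2), (1,3)}
  {0, 1} × {1, 2, 3} = {(0,1), (0,2), (0,3), (1,1), (1,2), (1,3)}
  {0, 1, 2} × {1, 3} = {(0,1), (0,3), (1,1), (1,3), (2,1), (2,3)}
  {0, 1, 2} × {2, 3} = {(0,2), (0,3), (1,2), (1,3), (2,2), (2,3)}
  {0, 1, 2} × {1, 2, 3} = {(0,1), (0,2), (0,3), (1,1), (1,2), (1,3), (2,1), (2,2), (2,3)}
These 16 distinct sets form the basis B.
Close under arbitrary unions to get τ_{X×Y}; counting gives |τ_{X×Y}| = 36.


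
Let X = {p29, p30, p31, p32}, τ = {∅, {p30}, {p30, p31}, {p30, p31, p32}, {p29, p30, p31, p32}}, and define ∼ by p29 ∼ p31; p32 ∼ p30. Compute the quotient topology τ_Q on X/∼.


X/∼ = {[p29=p31], [p30=p32]}; |τ_Q| = 2.

Equivalence classes: [p29=p31], [p30=p32].
Quotient map π: X → X/∼ sends p29 ↦ [p29=p31], p30 ↦ [p30=p32], p31 ↦ [p29=p31], p32 ↦ [p30=p32].
For each subset V ⊆ X/∼, compute π^{-1}(V) ⊆ X and check whether π^{-1}(V) ∈ τ. V is open in τ_Q iff π^{-1}(V) ∈ τ.
  V = {}: π^{-1}(V) = ∅ ∈ τ ✓.
  V = {[p29=p31]}: π^{-1}(V) = {p29, p31} ∉ τ ✗.
  V = {[p30=p32]}: π^{-1}(V) = {p30, p32} ∉ τ ✗.
  V = {[p29=p31], [p30=p32]}: π^{-1}(V) = {p29, p30, p31, p32} ∈ τ ✓.
Open sets in the quotient: τ_Q = {{}, {[p29=p31], [p30=p32]}} (2 elements).


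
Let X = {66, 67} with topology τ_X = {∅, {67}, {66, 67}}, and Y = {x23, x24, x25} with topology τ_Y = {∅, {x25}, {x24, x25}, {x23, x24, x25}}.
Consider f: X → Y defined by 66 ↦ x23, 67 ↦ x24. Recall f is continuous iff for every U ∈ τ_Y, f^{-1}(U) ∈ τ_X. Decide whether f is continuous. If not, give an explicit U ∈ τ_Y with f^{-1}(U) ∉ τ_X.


f IS continuous.

Compute f^{-1}(U) for each U ∈ τ_Y:
  U = ∅: f^{-1}(U) = ∅ ∈ τ_X ✓.
  U = {x25}: f^{-1}(U) = ∅ ∈ τ_X ✓.
  U = {x24, x25}: f^{-1}(U) = {67} ∈ τ_X ✓.
  U = {x23, x24, x25}: f^{-1}(U) = {66, 67} ∈ τ_X ✓.
Every preimage lies in τ_X, so f IS continuous.


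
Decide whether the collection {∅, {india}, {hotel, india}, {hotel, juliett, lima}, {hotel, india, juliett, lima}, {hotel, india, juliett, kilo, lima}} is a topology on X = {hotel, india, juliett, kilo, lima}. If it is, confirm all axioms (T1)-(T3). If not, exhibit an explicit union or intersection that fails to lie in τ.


τ is NOT a topology on X.

Axiom (T1): ∅ ∈ τ? Yes; X ∈ τ? Yes.
Axiom (T2/T3): check pairwise unions and intersections of members of τ.
Counterexample for (T3): {hotel, india} ∩ {hotel, juliett, lima} = {hotel} ∉ τ. Therefore τ is NOT a topology.


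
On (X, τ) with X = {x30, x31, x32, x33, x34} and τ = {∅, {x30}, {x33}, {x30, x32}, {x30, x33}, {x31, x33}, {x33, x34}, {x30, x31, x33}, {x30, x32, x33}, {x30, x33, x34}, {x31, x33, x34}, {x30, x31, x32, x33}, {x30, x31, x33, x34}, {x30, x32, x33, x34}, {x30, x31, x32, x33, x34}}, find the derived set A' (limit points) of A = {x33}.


A' = {x31, x34}

For each x ∈ X, list the open sets U ∈ τ with x ∈ U, then check whether U ∩ (A ∖ {x}) ≠ ∅ for every such U.
  x = x30: open {x30} ∋ x has {x30} ∩ (A ∖ {x30}) = ∅, so x is NOT a limit point.
  x = x31: opens ∋ x are {x31, x33}, {x30, x31, x33}, {x31, x33, x34}, {x30, x31, x32, x33}, {x30, x31, x33, x34}, {x30, x31, x32, x33, x34}; each meets A ∖ {x31}, so x IS a limit point.
  x = x32: open {x30, x32} ∋ x has {x30, x32} ∩ (A ∖ {x32}) = ∅, so x is NOT a limit point.
  x = x33: open {x33} ∋ x has {x33} ∩ (A ∖ {x33}) = ∅, so x is NOT a limit point.
  x = x34: opens ∋ x are {x33, x34}, {x30, x33, x34}, {x31, x33, x34}, {x30, x31, x33, x34}, {x30, x32, x33, x34}, {x30, x31, x32, x33, x34}; each meets A ∖ {x34}, so x IS a limit point.
Collecting: A' = {x31, x34}.


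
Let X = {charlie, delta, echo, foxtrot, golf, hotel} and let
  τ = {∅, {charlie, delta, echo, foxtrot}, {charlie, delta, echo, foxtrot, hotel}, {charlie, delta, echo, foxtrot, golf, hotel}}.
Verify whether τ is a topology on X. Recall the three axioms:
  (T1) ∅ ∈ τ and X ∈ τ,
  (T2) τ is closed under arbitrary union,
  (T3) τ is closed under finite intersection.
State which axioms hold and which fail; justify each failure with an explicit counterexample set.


τ IS a topology on X.

Axiom (T1): ∅ ∈ τ? Yes; X ∈ τ? Yes.
Axiom (T2/T3): check pairwise unions and intersections of members of τ.
All pairwise intersections and unions checked — each lies in τ. Therefore τ satisfies (T1), (T2), (T3): it IS a topology on X.


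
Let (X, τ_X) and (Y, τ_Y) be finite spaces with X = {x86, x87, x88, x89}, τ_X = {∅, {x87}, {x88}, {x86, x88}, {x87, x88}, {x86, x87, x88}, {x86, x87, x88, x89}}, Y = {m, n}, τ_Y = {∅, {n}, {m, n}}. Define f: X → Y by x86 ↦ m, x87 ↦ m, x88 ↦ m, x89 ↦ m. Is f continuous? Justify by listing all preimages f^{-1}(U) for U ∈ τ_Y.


f IS continuous.

Compute f^{-1}(U) for each U ∈ τ_Y:
  U = ∅: f^{-1}(U) = ∅ ∈ τ_X ✓.
  U = {n}: f^{-1}(U) = ∅ ∈ τ_X ✓.
  U = {m, n}: f^{-1}(U) = {x86, x87, x88, x89} ∈ τ_X ✓.
Every preimage lies in τ_X, so f IS continuous.


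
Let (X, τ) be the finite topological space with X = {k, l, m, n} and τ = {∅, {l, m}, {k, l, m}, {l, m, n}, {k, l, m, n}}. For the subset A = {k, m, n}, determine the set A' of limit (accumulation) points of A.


A' = {k, l, n}

For each x ∈ X, list the open sets U ∈ τ with x ∈ U, then check whether U ∩ (A ∖ {x}) ≠ ∅ for every such U.
  x = k: opens ∋ x are {k, l, m}, {k, l, m, n}; each meets A ∖ {k}, so x IS a limit point.
  x = l: opens ∋ x are {l, m}, {k, l, m}, {l, m, n}, {k, l, m, n}; each meets A ∖ {l}, so x IS a limit point.
  x = m: open {l, m} ∋ x has {l, m} ∩ (A ∖ {m}) = ∅, so x is NOT a limit point.
  x = n: opens ∋ x are {l, m, n}, {k, l, m, n}; each meets A ∖ {n}, so x IS a limit point.
Collecting: A' = {k, l, n}.


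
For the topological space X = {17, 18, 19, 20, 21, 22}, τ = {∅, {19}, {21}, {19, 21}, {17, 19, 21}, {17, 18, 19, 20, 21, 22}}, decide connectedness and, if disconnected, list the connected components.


(X, τ) is connected.

Find clopen sets (U ∈ τ with X ∖ U ∈ τ):
  U = ∅, X ∖ U = {17, 18, 19, 20, 21, 22} — both open, so U is clopen.
  U = {17, 18, 19, 20, 21, 22}, X ∖ U = ∅ — both open, so U is clopen.
Only trivial clopens (∅ and X) exist, so (X, τ) is connected.
Compute connected components by grouping points that agree on all clopens:
  component: {17, 18, 19, 20, 21, 22}


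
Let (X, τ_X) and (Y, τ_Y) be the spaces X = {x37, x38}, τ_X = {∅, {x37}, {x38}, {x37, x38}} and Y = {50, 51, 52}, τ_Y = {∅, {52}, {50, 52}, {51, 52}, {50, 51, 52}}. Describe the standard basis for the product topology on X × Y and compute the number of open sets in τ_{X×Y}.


Basis B = {∅ × ∅, {x37} × {52}, {x38} × {52}, {x37} × {50, 52}, {x37} × {51, 52}, {x37, x38} × {52}, {x38} × {50, 52}, {x38} × {51, 52}, {x37} × {50, 51, 52}, {x38} × {50, 51, 52}, {x37, x38} × {50, 52}, {x37, x38} × {51, 52}, {x37, x38} × {50, 51, 52}}; |τ_{X×Y}| = 25.

Enumerate products U × V with U ∈ τ_X, V ∈ τ_Y (deduplicated):
  ∅ × ∅ = {} (∅)
  {x37} × {52} = {(x37,52)}
  {x38} × {52} = {(x38,52)}
  {x37} × {50, 52} = {(x37,50), (x37,52)}
  {x37} × {51, 52} = {(x37,51), (x37,52)}
  {x37, x38} × {52} = {(x37,52), (x38,52)}
  {x38} × {50, 52} = {(x38,50), (x38,52)}
  {x38} × {51, 52} = {(x38,51), (x38,52)}
  {x37} × {50, 51, 52} = {(x37,50), (x37,51), (x37,52)}
  {x38} × {50, 51, 52} = {(x38,50), (x38,51), (x38,52)}
  {x37, x38} × {50, 52} = {(x37,50), (x37,52), (x38,50), (x38,52)}
  {x37, x38} × {51, 52} = {(x37,51), (x37,52), (x38,51), (x38,52)}
  {x37, x38} × {50, 51, 52} = {(x37,50), (x37,51), (x37,52), (x38,50), (x38,51), (x38,52)}
These 13 distinct sets form the basis B.
Close under arbitrary unions to get τ_{X×Y}; counting gives |τ_{X×Y}| = 25.


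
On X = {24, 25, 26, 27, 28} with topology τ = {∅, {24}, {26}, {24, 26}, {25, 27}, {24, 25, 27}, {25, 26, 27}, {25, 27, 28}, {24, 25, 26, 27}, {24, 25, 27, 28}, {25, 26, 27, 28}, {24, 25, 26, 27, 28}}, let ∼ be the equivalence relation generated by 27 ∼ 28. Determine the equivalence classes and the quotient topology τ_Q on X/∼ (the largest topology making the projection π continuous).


X/∼ = {[24], [25], [26], [27=28]}; |τ_Q| = 8.

Equivalence classes: [24], [25], [26], [27=28].
Quotient map π: X → X/∼ sends 24 ↦ [24], 25 ↦ [25], 26 ↦ [26], 27 ↦ [27=28], 28 ↦ [27=28].
For each subset V ⊆ X/∼, compute π^{-1}(V) ⊆ X and check whether π^{-1}(V) ∈ τ. V is open in τ_Q iff π^{-1}(V) ∈ τ.
  V = {}: π^{-1}(V) = ∅ ∈ τ ✓.
  V = {[24]}: π^{-1}(V) = {24} ∈ τ ✓.
  V = {[25]}: π^{-1}(V) = {25} ∉ τ ✗.
  V = {[24], [25]}: π^{-1}(V) = {24, 25} ∉ τ ✗.
  V = {[26]}: π^{-1}(V) = {26} ∈ τ ✓.
  V = {[24], [26]}: π^{-1}(V) = {24, 26} ∈ τ ✓.
  V = {[25], [26]}: π^{-1}(V) = {25, 26} ∉ τ ✗.
  V = {[24], [25], [26]}: π^{-1}(V) = {24, 25, 26} ∉ τ ✗.
  V = {[27=28]}: π^{-1}(V) = {27, 28} ∉ τ ✗.
  V = {[24], [27=28]}: π^{-1}(V) = {24, 27, 28} ∉ τ ✗.
  V = {[25], [27=28]}: π^{-1}(V) = {25, 27, 28} ∈ τ ✓.
  V = {[24], [25], [27=28]}: π^{-1}(V) = {24, 25, 27, 28} ∈ τ ✓.
  V = {[26], [27=28]}: π^{-1}(V) = {26, 27, 28} ∉ τ ✗.
  V = {[24], [26], [27=28]}: π^{-1}(V) = {24, 26, 27, 28} ∉ τ ✗.
  V = {[25], [26], [27=28]}: π^{-1}(V) = {25, 26, 27, 28} ∈ τ ✓.
  V = {[24], [25], [26], [27=28]}: π^{-1}(V) = {24, 25, 26, 27, 28} ∈ τ ✓.
Open sets in the quotient: τ_Q = {{}, {[24]}, {[26]}, {[24], [26]}, {[25], [27=28]}, {[24], [25], [27=28]}, {[25], [26], [27=28]}, {[24], [25], [26], [27=28]}} (8 elements).


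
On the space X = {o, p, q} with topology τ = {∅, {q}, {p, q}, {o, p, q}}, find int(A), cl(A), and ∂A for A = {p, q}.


int(A) = {p, q}, cl(A) = {o, p, q}, ∂A = {o}.

Closed sets in (X, τ) are complements of opens:
  closed(X, τ) = {∅, {o}, {o, p}, {o, p, q}}.
int(A) = ⋃ {U ∈ τ : U ⊆ A}. Opens contained in A: ∅, {q}, {p, q}.
Taking the union of these: int(A) = {p, q}.
cl(A) = ⋂ {C closed : A ⊆ C}. Closed sets containing A: {o, p, q}.
Intersecting these: cl(A) = {o, p, q}.
∂A = cl(A) ∖ int(A) = {o, p, q} ∖ {p, q} = {o}.


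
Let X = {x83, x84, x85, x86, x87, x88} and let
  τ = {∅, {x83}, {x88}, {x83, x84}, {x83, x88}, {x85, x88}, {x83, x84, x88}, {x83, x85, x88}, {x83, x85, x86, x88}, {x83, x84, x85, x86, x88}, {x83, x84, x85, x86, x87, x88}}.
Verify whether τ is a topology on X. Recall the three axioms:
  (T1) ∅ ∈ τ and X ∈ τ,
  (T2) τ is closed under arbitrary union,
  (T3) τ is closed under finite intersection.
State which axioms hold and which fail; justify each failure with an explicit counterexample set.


τ is NOT a topology on X.

Axiom (T1): ∅ ∈ τ? Yes; X ∈ τ? Yes.
Axiom (T2/T3): check pairwise unions and intersections of members of τ.
Counterexample for (T2): {x83, x84} ∪ {x85, x88} = {x83, x84, x85, x88} ∉ τ. Therefore τ is NOT a topology.


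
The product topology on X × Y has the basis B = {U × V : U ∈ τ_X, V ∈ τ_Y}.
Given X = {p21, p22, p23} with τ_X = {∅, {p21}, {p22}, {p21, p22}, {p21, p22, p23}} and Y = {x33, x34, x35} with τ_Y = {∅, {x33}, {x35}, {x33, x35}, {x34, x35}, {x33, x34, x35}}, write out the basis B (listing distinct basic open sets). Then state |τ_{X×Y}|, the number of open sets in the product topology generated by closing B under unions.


Basis B = {∅ × ∅, {p21} × {x33}, {p21} × {x35}, {p22} × {x33}, {p22} × {x35}, {p21} × {x33, x35}, {p21, p22} × {x33}, {p21} × {x34, x35}, {p21, p22} × {x35}, {p22} × {x33, x35}, {p22} × {x34, x35}, {p21} × {x33, x34, x35}, {p21, p22, p23} × {x33}, {p21, p22, p23} × {x35}, {p22} × {x33, x34, x35}, {p21, p22} × {x33, x35}, {p21, p22} × {x34, x35}, {p21, p22} × {x33, x34, x35}, {p21, p22, p23} × {x33, x35}, {p21, p22, p23} × {x34, x35}, {p21, p22, p23} × {x33, x34, x35}}; |τ_{X×Y}| = 70.

Enumerate products U × V with U ∈ τ_X, V ∈ τ_Y (deduplicated):
  ∅ × ∅ = {} (∅)
  {p21} × {x33} = {(p21,x33)}
  {p21} × {x35} = {(p21,x35)}
  {p22} × {x33} = {(p22,x33)}
  {p22} × {x35} = {(p22,x35)}
  {p21} × {x33, x35} = {(p21,x33), (p21,x35)}
  {p21, p22} × {x33} = {(p21,x33), (p22,x33)}
  {p21} × {x34, x35} = {(p21,x34), (p21,x35)}
  {p21, p22} × {x35} = {(p21,x35), (p22,x35)}
  {p22} × {x33, x35} = {(p22,x33), (p22,x35)}
  {p22} × {x34, x35} = {(p22,x34), (p22,x35)}
  {p21} × {x33, x34, x35} = {(p21,x33), (p21,x34), (p21,x35)}
  {p21, p22, p23} × {x33} = {(p21,x33), (p22,x33), (p23,x33)}
  {p21, p22, p23} × {x35} = {(p21,x35), (p22,x35), (p23,x35)}
  {p22} × {x33, x34, x35} = {(p22,x33), (p22,x34), (p22,x35)}
  {p21, p22} × {x33, x35} = {(p21,x33), (p21,x35), (p22,x33), (p22,x35)}
  {p21, p22} × {x34, x35} = {(p21,x34), (p21,x35), (p22,x34), (p22,x35)}
  {p21, p22} × {x33, x34, x35} = {(p21,x33), (p21,x34), (p21,x35), (p22,x33), (p22,x34), (p22,x35)}
  {p21, p22, p23} × {x33, x35} = {(p21,x33), (p21,x35), (p22,x33), (p22,x35), (p23,x33), (p23,x35)}
  {p21, p22, p23} × {x34, x35} = {(p21,x34), (p21,x35), (p22,x34), (p22,x35), (p23,x34), (p23,x35)}
  {p21, p22, p23} × {x33, x34, x35} = {(p21,x33), (p21,x34), (p21,x35), (p22,x33), (p22,x34), (p22,x35), (p23,x33), (p23,x34), (p23,x35)}
These 21 distinct sets form the basis B.
Close under arbitrary unions to get τ_{X×Y}; counting gives |τ_{X×Y}| = 70.


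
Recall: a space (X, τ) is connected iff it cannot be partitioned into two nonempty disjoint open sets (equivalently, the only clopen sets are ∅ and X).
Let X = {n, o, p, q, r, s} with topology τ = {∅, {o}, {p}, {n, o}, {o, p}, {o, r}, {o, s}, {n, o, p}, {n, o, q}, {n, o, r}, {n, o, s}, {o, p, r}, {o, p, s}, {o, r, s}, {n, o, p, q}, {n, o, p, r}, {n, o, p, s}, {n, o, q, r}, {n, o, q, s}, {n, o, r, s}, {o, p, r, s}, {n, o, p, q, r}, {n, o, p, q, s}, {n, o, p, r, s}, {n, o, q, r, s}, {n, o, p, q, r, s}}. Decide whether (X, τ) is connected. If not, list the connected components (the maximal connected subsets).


(X, τ) is disconnected; components = [{p}, {n, o, q, r, s}].

Find clopen sets (U ∈ τ with X ∖ U ∈ τ):
  U = ∅, X ∖ U = {n, o, p, q, r, s} — both open, so U is clopen.
  U = {p}, X ∖ U = {n, o, q, r, s} — both open, so U is clopen.
  U = {n, o, q, r, s}, X ∖ U = {p} — both open, so U is clopen.
  U = {n, o, p, q, r, s}, X ∖ U = ∅ — both open, so U is clopen.
Nontrivial clopen(s) exist: e.g. {p}. So (X, τ) is disconnected.
Compute connected components by grouping points that agree on all clopens:
  component: {p}
  component: {n, o, q, r, s}


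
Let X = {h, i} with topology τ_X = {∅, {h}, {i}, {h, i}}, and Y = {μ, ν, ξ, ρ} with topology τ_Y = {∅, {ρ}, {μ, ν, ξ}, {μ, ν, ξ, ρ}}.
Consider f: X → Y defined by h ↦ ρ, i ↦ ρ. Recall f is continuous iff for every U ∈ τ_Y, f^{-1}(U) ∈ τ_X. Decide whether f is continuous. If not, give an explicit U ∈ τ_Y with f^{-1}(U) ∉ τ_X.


f IS continuous.

Compute f^{-1}(U) for each U ∈ τ_Y:
  U = ∅: f^{-1}(U) = ∅ ∈ τ_X ✓.
  U = {ρ}: f^{-1}(U) = {h, i} ∈ τ_X ✓.
  U = {μ, ν, ξ}: f^{-1}(U) = ∅ ∈ τ_X ✓.
  U = {μ, ν, ξ, ρ}: f^{-1}(U) = {h, i} ∈ τ_X ✓.
Every preimage lies in τ_X, so f IS continuous.


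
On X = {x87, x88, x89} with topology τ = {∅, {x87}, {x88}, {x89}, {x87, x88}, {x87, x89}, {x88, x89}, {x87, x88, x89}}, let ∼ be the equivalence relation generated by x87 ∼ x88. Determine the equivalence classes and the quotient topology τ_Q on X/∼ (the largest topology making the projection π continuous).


X/∼ = {[x87=x88], [x89]}; |τ_Q| = 4.

Equivalence classes: [x87=x88], [x89].
Quotient map π: X → X/∼ sends x87 ↦ [x87=x88], x88 ↦ [x87=x88], x89 ↦ [x89].
For each subset V ⊆ X/∼, compute π^{-1}(V) ⊆ X and check whether π^{-1}(V) ∈ τ. V is open in τ_Q iff π^{-1}(V) ∈ τ.
  V = {}: π^{-1}(V) = ∅ ∈ τ ✓.
  V = {[x87=x88]}: π^{-1}(V) = {x87, x88} ∈ τ ✓.
  V = {[x89]}: π^{-1}(V) = {x89} ∈ τ ✓.
  V = {[x87=x88], [x89]}: π^{-1}(V) = {x87, x88, x89} ∈ τ ✓.
Open sets in the quotient: τ_Q = {{}, {[x87=x88]}, {[x89]}, {[x87=x88], [x89]}} (4 elements).


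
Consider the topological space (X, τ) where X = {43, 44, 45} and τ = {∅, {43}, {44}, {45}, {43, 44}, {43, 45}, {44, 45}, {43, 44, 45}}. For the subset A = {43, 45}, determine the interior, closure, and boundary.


int(A) = {43, 45}, cl(A) = {43, 45}, ∂A = ∅.

Closed sets in (X, τ) are complements of opens:
  closed(X, τ) = {∅, {43}, {44}, {45}, {43, 44}, {43, 45}, {44, 45}, {43, 44, 45}}.
int(A) = ⋃ {U ∈ τ : U ⊆ A}. Opens contained in A: ∅, {43}, {45}, {43, 45}.
Taking the union of these: int(A) = {43, 45}.
cl(A) = ⋂ {C closed : A ⊆ C}. Closed sets containing A: {43, 45}, {43, 44, 45}.
Intersecting these: cl(A) = {43, 45}.
∂A = cl(A) ∖ int(A) = {43, 45} ∖ {43, 45} = ∅.


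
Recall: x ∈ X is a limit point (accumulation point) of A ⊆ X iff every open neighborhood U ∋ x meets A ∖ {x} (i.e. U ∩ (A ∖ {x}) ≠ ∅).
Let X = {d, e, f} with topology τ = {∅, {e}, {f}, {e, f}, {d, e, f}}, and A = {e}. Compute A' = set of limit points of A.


A' = {d}

For each x ∈ X, list the open sets U ∈ τ with x ∈ U, then check whether U ∩ (A ∖ {x}) ≠ ∅ for every such U.
  x = d: opens ∋ x are {d, e, f}; each meets A ∖ {d}, so x IS a limit point.
  x = e: open {e} ∋ x has {e} ∩ (A ∖ {e}) = ∅, so x is NOT a limit point.
  x = f: open {f} ∋ x has {f} ∩ (A ∖ {f}) = ∅, so x is NOT a limit point.
Collecting: A' = {d}.


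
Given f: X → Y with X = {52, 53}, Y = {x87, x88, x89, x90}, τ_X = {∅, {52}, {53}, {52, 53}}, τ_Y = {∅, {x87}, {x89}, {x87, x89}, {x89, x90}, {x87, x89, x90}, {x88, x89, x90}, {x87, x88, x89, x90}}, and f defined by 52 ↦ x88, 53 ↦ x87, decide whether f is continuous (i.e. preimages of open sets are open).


f IS continuous.

Compute f^{-1}(U) for each U ∈ τ_Y:
  U = ∅: f^{-1}(U) = ∅ ∈ τ_X ✓.
  U = {x87}: f^{-1}(U) = {53} ∈ τ_X ✓.
  U = {x89}: f^{-1}(U) = ∅ ∈ τ_X ✓.
  U = {x87, x89}: f^{-1}(U) = {53} ∈ τ_X ✓.
  U = {x89, x90}: f^{-1}(U) = ∅ ∈ τ_X ✓.
  U = {x87, x89, x90}: f^{-1}(U) = {53} ∈ τ_X ✓.
  U = {x88, x89, x90}: f^{-1}(U) = {52} ∈ τ_X ✓.
  U = {x87, x88, x89, x90}: f^{-1}(U) = {52, 53} ∈ τ_X ✓.
Every preimage lies in τ_X, so f IS continuous.


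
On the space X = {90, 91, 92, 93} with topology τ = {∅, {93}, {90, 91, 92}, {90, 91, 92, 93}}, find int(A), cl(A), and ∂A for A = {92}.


int(A) = ∅, cl(A) = {90, 91, 92}, ∂A = {90, 91, 92}.

Closed sets in (X, τ) are complements of opens:
  closed(X, τ) = {∅, {93}, {90, 91, 92}, {90, 91, 92, 93}}.
int(A) = ⋃ {U ∈ τ : U ⊆ A}. Opens contained in A: ∅.
Taking the union of these: int(A) = ∅.
cl(A) = ⋂ {C closed : A ⊆ C}. Closed sets containing A: {90, 91, 92}, {90, 91, 92, 93}.
Intersecting these: cl(A) = {90, 91, 92}.
∂A = cl(A) ∖ int(A) = {90, 91, 92} ∖ ∅ = {90, 91, 92}.


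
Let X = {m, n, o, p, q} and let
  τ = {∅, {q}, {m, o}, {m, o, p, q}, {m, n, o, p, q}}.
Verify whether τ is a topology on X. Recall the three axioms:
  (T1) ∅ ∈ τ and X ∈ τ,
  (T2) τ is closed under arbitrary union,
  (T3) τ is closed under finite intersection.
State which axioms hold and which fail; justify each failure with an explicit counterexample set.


τ is NOT a topology on X.

Axiom (T1): ∅ ∈ τ? Yes; X ∈ τ? Yes.
Axiom (T2/T3): check pairwise unions and intersections of members of τ.
Counterexample for (T2): {q} ∪ {m, o} = {m, o, q} ∉ τ. Therefore τ is NOT a topology.


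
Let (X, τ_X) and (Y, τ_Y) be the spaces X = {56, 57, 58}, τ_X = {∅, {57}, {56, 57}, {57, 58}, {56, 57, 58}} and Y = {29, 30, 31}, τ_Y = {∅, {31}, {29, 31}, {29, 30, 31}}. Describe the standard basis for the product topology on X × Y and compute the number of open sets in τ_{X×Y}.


Basis B = {∅ × ∅, {57} × {31}, {56, 57} × {31}, {57} × {29, 31}, {57, 58} × {31}, {56, 57, 58} × {31}, {57} × {29, 30, 31}, {56, 57} × {29, 31}, {57, 58} × {29, 31}, {56, 57} × {29, 30, 31}, {56, 57, 58} × {29, 31}, {57, 58} × {29, 30, 31}, {56, 57, 58} × {29, 30, 31}}; |τ_{X×Y}| = 30.

Enumerate products U × V with U ∈ τ_X, V ∈ τ_Y (deduplicated):
  ∅ × ∅ = {} (∅)
  {57} × {31} = {(57,31)}
  {56, 57} × {31} = {(56,31), (57,31)}
  {57} × {29, 31} = {(57,29), (57,31)}
  {57, 58} × {31} = {(57,31), (58,31)}
  {56, 57, 58} × {31} = {(56,31), (57,31), (58,31)}
  {57} × {29, 30, 31} = {(57,29), (57,30), (57,31)}
  {56, 57} × {29, 31} = {(56,29), (56,31), (57,29), (57,31)}
  {57, 58} × {29, 31} = {(57,29), (57,31), (58,29), (58,31)}
  {56, 57} × {29, 30, 31} = {(56,29), (56,30), (56,31), (57,29), (57,30), (57,31)}
  {56, 57, 58} × {29, 31} = {(56,29), (56,31), (57,29), (57,31), (58,29), (58,31)}
  {57, 58} × {29, 30, 31} = {(57,29), (57,30), (57,31), (58,29), (58,30), (58,31)}
  {56, 57, 58} × {29, 30, 31} = {(56,29), (56,30), (56,31), (57,29), (57,30), (57,31), (58,29), (58,30), (58,31)}
These 13 distinct sets form the basis B.
Close under arbitrary unions to get τ_{X×Y}; counting gives |τ_{X×Y}| = 30.


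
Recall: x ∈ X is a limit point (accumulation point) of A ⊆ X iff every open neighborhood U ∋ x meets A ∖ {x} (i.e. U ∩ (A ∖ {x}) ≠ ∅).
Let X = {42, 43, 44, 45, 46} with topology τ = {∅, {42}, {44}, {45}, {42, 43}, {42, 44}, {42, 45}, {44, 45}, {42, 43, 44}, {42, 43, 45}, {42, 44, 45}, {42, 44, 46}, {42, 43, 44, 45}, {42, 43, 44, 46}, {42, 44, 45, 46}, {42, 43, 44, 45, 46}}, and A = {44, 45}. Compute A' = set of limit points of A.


A' = {46}

For each x ∈ X, list the open sets U ∈ τ with x ∈ U, then check whether U ∩ (A ∖ {x}) ≠ ∅ for every such U.
  x = 42: open {42} ∋ x has {42} ∩ (A ∖ {42}) = ∅, so x is NOT a limit point.
  x = 43: open {42, 43} ∋ x has {42, 43} ∩ (A ∖ {43}) = ∅, so x is NOT a limit point.
  x = 44: open {44} ∋ x has {44} ∩ (A ∖ {44}) = ∅, so x is NOT a limit point.
  x = 45: open {45} ∋ x has {45} ∩ (A ∖ {45}) = ∅, so x is NOT a limit point.
  x = 46: opens ∋ x are {42, 44, 46}, {42, 43, 44, 46}, {42, 44, 45, 46}, {42, 43, 44, 45, 46}; each meets A ∖ {46}, so x IS a limit point.
Collecting: A' = {46}.


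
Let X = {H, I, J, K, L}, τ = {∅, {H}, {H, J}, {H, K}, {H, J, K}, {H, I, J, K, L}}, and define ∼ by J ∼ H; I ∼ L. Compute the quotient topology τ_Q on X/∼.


X/∼ = {[H=J], [I=L], [K]}; |τ_Q| = 4.

Equivalence classes: [H=J], [I=L], [K].
Quotient map π: X → X/∼ sends H ↦ [H=J], I ↦ [I=L], J ↦ [H=J], K ↦ [K], L ↦ [I=L].
For each subset V ⊆ X/∼, compute π^{-1}(V) ⊆ X and check whether π^{-1}(V) ∈ τ. V is open in τ_Q iff π^{-1}(V) ∈ τ.
  V = {}: π^{-1}(V) = ∅ ∈ τ ✓.
  V = {[H=J]}: π^{-1}(V) = {H, J} ∈ τ ✓.
  V = {[I=L]}: π^{-1}(V) = {I, L} ∉ τ ✗.
  V = {[H=J], [I=L]}: π^{-1}(V) = {H, I, J, L} ∉ τ ✗.
  V = {[K]}: π^{-1}(V) = {K} ∉ τ ✗.
  V = {[H=J], [K]}: π^{-1}(V) = {H, J, K} ∈ τ ✓.
  V = {[I=L], [K]}: π^{-1}(V) = {I, K, L} ∉ τ ✗.
  V = {[H=J], [I=L], [K]}: π^{-1}(V) = {H, I, J, K, L} ∈ τ ✓.
Open sets in the quotient: τ_Q = {{}, {[H=J]}, {[H=J], [K]}, {[H=J], [I=L], [K]}} (4 elements).


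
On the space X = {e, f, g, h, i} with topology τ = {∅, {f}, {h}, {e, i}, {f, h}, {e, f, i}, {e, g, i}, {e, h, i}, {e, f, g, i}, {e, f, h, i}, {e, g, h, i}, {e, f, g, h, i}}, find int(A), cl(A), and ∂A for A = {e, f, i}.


int(A) = {e, f, i}, cl(A) = {e, f, g, i}, ∂A = {g}.

Closed sets in (X, τ) are complements of opens:
  closed(X, τ) = {∅, {f}, {g}, {h}, {f, g}, {f, h}, {g, h}, {e, g, i}, {f, g, h}, {e, f, g, i}, {e, g, h, i}, {e, f, g, h, i}}.
int(A) = ⋃ {U ∈ τ : U ⊆ A}. Opens contained in A: ∅, {f}, {e, i}, {e, f, i}.
Taking the union of these: int(A) = {e, f, i}.
cl(A) = ⋂ {C closed : A ⊆ C}. Closed sets containing A: {e, f, g, i}, {e, f, g, h, i}.
Intersecting these: cl(A) = {e, f, g, i}.
∂A = cl(A) ∖ int(A) = {e, f, g, i} ∖ {e, f, i} = {g}.


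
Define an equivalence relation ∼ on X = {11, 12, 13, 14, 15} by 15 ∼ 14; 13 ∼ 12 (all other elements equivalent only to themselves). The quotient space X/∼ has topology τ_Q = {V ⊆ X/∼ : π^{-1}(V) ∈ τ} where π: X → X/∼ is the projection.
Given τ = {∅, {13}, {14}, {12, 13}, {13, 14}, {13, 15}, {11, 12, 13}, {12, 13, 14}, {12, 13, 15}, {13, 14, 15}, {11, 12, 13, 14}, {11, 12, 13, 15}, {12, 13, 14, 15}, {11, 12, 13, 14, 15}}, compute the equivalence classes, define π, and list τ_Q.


X/∼ = {[11], [12=13], [14=15]}; |τ_Q| = 5.

Equivalence classes: [11], [12=13], [14=15].
Quotient map π: X → X/∼ sends 11 ↦ [11], 12 ↦ [12=13], 13 ↦ [12=13], 14 ↦ [14=15], 15 ↦ [14=15].
For each subset V ⊆ X/∼, compute π^{-1}(V) ⊆ X and check whether π^{-1}(V) ∈ τ. V is open in τ_Q iff π^{-1}(V) ∈ τ.
  V = {}: π^{-1}(V) = ∅ ∈ τ ✓.
  V = {[11]}: π^{-1}(V) = {11} ∉ τ ✗.
  V = {[12=13]}: π^{-1}(V) = {12, 13} ∈ τ ✓.
  V = {[11], [12=13]}: π^{-1}(V) = {11, 12, 13} ∈ τ ✓.
  V = {[14=15]}: π^{-1}(V) = {14, 15} ∉ τ ✗.
  V = {[11], [14=15]}: π^{-1}(V) = {11, 14, 15} ∉ τ ✗.
  V = {[12=13], [14=15]}: π^{-1}(V) = {12, 13, 14, 15} ∈ τ ✓.
  V = {[11], [12=13], [14=15]}: π^{-1}(V) = {11, 12, 13, 14, 15} ∈ τ ✓.
Open sets in the quotient: τ_Q = {{}, {[12=13]}, {[11], [12=13]}, {[12=13], [14=15]}, {[11], [12=13], [14=15]}} (5 elements).


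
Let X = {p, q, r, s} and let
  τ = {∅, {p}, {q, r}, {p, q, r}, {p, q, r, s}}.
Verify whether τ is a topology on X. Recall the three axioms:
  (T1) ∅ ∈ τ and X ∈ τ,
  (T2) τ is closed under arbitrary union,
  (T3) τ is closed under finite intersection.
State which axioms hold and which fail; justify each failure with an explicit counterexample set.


τ IS a topology on X.

Axiom (T1): ∅ ∈ τ? Yes; X ∈ τ? Yes.
Axiom (T2/T3): check pairwise unions and intersections of members of τ.
All pairwise intersections and unions checked — each lies in τ. Therefore τ satisfies (T1), (T2), (T3): it IS a topology on X.


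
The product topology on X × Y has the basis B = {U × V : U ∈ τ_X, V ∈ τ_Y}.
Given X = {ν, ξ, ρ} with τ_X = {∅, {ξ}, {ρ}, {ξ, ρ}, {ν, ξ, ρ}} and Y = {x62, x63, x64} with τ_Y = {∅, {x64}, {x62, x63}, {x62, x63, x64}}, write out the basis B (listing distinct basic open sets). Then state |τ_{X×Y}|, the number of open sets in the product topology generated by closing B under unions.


Basis B = {∅ × ∅, {ξ} × {x64}, {ρ} × {x64}, {ξ} × {x62, x63}, {ξ, ρ} × {x64}, {ρ} × {x62, x63}, {ν, ξ, ρ} × {x64}, {ξ} × {x62, x63, x64}, {ρ} × {x62, x63, x64}, {ξ, ρ} × {x62, x63}, {ν, ξ, ρ} × {x62, x63}, {ξ, ρ} × {x62, x63, x64}, {ν, ξ, ρ} × {x62, x63, x64}}; |τ_{X×Y}| = 25.

Enumerate products U × V with U ∈ τ_X, V ∈ τ_Y (deduplicated):
  ∅ × ∅ = {} (∅)
  {ξ} × {x64} = {(ξ,x64)}
  {ρ} × {x64} = {(ρ,x64)}
  {ξ} × {x62, x63} = {(ξ,x62), (ξ,x63)}
  {ξ, ρ} × {x64} = {(ξ,x64), (ρ,x64)}
  {ρ} × {x62, x63} = {(ρ,x62), (ρ,x63)}
  {ν, ξ, ρ} × {x64} = {(ν,x64), (ξ,x64), (ρ,x64)}
  {ξ} × {x62, x63, x64} = {(ξ,x62), (ξ,x63), (ξ,x64)}
  {ρ} × {x62, x63, x64} = {(ρ,x62), (ρ,x63), (ρ,x64)}
  {ξ, ρ} × {x62, x63} = {(ξ,x62), (ξ,x63), (ρ,x62), (ρ,x63)}
  {ν, ξ, ρ} × {x62, x63} = {(ν,x62), (ν,x63), (ξ,x62), (ξ,x63), (ρ,x62), (ρ,x63)}
  {ξ, ρ} × {x62, x63, x64} = {(ξ,x62), (ξ,x63), (ξ,x64), (ρ,x62), (ρ,x63), (ρ,x64)}
  {ν, ξ, ρ} × {x62, x63, x64} = {(ν,x62), (ν,x63), (ν,x64), (ξ,x62), (ξ,x63), (ξ,x64), (ρ,x62), (ρ,x63), (ρ,x64)}
These 13 distinct sets form the basis B.
Close under arbitrary unions to get τ_{X×Y}; counting gives |τ_{X×Y}| = 25.
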